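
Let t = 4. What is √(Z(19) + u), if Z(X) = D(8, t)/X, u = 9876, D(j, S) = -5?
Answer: √3565141/19 ≈ 99.377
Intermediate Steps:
Z(X) = -5/X
√(Z(19) + u) = √(-5/19 + 9876) = √(187639/19) = √3565141/19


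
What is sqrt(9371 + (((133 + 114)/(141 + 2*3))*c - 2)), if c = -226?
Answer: sqrt(3964263)/21 ≈ 94.812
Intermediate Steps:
sqrt(9371 + (((133 + 114)/(141 + 2*3))*c - 2)) = sqrt(9371 + (((133 + 114)/(141 + 2*3))*(-226) - 2)) = sqrt(9371 + ((247/(141 + 6))*(-226) - 2)) = sqrt(9371 + ((247/147)*(-226) - 2)) = sqrt(9371 + (-55822/147 - 2)) = sqrt(9371 - 56116/147) = sqrt(1321421/147) = sqrt(3964263)/21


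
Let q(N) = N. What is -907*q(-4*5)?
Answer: 18140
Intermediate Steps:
-907*q(-4*5) = -(-3628)*5 = -907*(-20) = 18140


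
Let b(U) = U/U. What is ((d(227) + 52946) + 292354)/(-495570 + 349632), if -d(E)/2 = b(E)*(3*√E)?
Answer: -57550/24323 + √227/24323 ≈ -2.3655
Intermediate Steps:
b(U) = 1
d(E) = -6*√E (d(E) = -2*3*√E = -6*√E)
((d(227) + 52946) + 292354)/(-495570 + 349632) = ((-6*√227 + 52946) + 292354)/(-495570 + 349632) = ((52946 - 6*√227) + 292354)/(-145938) = (345300 - 6*√227)*(-1/145938) = -57550/24323 + √227/24323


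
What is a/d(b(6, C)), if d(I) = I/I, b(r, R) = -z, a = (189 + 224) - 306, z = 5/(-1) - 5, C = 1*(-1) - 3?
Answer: 107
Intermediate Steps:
C = -4 (C = -1 - 3 = -4)
z = -10 (z = 5*(-1) - 5 = -5 - 5 = -10)
a = 107 (a = 413 - 306 = 107)
b(r, R) = 10 (b(r, R) = -1*(-10) = 10)
d(I) = 1
a/d(b(6, C)) = 107/1 = 107*1 = 107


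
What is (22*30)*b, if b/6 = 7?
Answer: 27720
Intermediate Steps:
b = 42 (b = 6*7 = 42)
(22*30)*b = (22*30)*42 = 660*42 = 27720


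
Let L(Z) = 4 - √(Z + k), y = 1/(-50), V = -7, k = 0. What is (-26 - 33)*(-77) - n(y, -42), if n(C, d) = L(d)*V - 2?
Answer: 4573 - 7*I*√42 ≈ 4573.0 - 45.365*I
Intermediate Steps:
y = -1/50 ≈ -0.020000
L(Z) = 4 - √Z (L(Z) = 4 - √(Z + 0) = 4 - √Z)
n(C, d) = -30 + 7*√d (n(C, d) = (4 - √d)*(-7) - 2 = (-28 + 7*√d) - 2 = -30 + 7*√d)
(-26 - 33)*(-77) - n(y, -42) = (-26 - 33)*(-77) - (-30 + 7*√(-42)) = -59*(-77) - (-30 + 7*(I*√42)) = 4543 - (-30 + 7*I*√42) = 4543 + (30 - 7*I*√42) = 4573 - 7*I*√42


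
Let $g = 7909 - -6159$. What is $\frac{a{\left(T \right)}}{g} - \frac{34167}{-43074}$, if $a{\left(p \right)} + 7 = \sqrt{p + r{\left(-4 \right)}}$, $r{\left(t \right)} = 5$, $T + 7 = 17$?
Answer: $\frac{80059973}{100994172} + \frac{\sqrt{15}}{14068} \approx 0.79299$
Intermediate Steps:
$T = 10$ ($T = -7 + 17 = 10$)
$g = 14068$ ($g = 7909 + 6159 = 14068$)
$a{\left(p \right)} = -7 + \sqrt{5 + p}$ ($a{\left(p \right)} = -7 + \sqrt{p + 5} = -7 + \sqrt{5 + p}$)
$\frac{a{\left(T \right)}}{g} - \frac{34167}{-43074} = \frac{-7 + \sqrt{5 + 10}}{14068} - \frac{34167}{-43074} = \left(-7 + \sqrt{15}\right) \frac{1}{14068} - - \frac{11389}{14358} = \left(- \frac{7}{14068} + \frac{\sqrt{15}}{14068}\right) + \frac{11389}{14358} = \frac{80059973}{100994172} + \frac{\sqrt{15}}{14068}$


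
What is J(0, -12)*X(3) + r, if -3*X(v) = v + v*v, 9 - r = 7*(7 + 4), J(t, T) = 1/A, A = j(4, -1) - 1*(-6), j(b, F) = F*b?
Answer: -70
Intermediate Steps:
A = 2 (A = -1*4 - 1*(-6) = -4 + 6 = 2)
J(t, T) = 1/2
r = -68 (r = 9 - 7*(7 + 4) = 9 - 7*11 = 9 - 1*77 = 9 - 77 = -68)
X(v) = -v/3 - v**2/3 (X(v) = -(v + v*v)/3 = -(v + v**2)/3 = -v/3 - v**2/3)
J(0, -12)*X(3) + r = (-1/3*3*(1 + 3))/2 - 68 = (-1/3*3*4)/2 - 68 = (1/2)*(-4) - 68 = -2 - 68 = -70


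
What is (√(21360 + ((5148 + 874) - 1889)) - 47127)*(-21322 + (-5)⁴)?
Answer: 975387519 - 20697*√25493 ≈ 9.7208e+8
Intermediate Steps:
(√(21360 + ((5148 + 874) - 1889)) - 47127)*(-21322 + (-5)⁴) = (√(21360 + (6022 - 1889)) - 47127)*(-21322 + 625) = (√(21360 + 4133) - 47127)*(-20697) = (√25493 - 47127)*(-20697) = (-47127 + √25493)*(-20697) = 975387519 - 20697*√25493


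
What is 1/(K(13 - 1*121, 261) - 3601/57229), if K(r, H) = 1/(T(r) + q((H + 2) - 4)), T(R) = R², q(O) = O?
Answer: -682341367/42877494 ≈ -15.914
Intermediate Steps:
K(r, H) = 1/(-2 + H + r²) (K(r, H) = 1/(r² + ((H + 2) - 4)) = 1/(r² + ((2 + H) - 4)) = 1/(r² + (-2 + H)) = 1/(-2 + H + r²))
1/(K(13 - 1*121, 261) - 3601/57229) = 1/(1/(-2 + 261 + (13 - 1*121)²) - 3601/57229) = 1/(1/(-2 + 261 + (13 - 121)²) - 3601*1/57229) = 1/(1/(-2 + 261 + (-108)²) - 3601/57229) = 1/(1/(-2 + 261 + 11664) - 3601/57229) = 1/(1/11923 - 3601/57229) = 1/(-42877494/682341367) = -682341367/42877494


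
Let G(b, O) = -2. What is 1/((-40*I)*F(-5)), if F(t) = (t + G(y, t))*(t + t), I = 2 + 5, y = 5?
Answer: -1/19600 ≈ -5.1020e-5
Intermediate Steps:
I = 7
F(t) = 2*t*(-2 + t) (F(t) = (t - 2)*(t + t) = (-2 + t)*(2*t) = 2*t*(-2 + t))
1/((-40*I)*F(-5)) = 1/((-40*7)*(2*(-5)*(-2 - 5))) = 1/(-560*(-5)*(-7)) = 1/(-280*70) = 1/(-19600) = -1/19600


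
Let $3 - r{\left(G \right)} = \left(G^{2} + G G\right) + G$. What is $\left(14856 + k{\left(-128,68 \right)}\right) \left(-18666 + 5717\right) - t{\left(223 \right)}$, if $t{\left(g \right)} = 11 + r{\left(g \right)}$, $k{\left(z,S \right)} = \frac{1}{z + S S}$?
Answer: $- \frac{864448976741}{4496} \approx -1.9227 \cdot 10^{8}$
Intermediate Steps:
$r{\left(G \right)} = 3 - G - 2 G^{2}$ ($r{\left(G \right)} = 3 - \left(\left(G^{2} + G G\right) + G\right) = 3 - \left(\left(G^{2} + G^{2}\right) + G\right) = 3 - \left(2 G^{2} + G\right) = 3 - \left(G + 2 G^{2}\right) = 3 - G - 2 G^{2}$)
$k{\left(z,S \right)} = \frac{1}{z + S^{2}}$
$t{\left(g \right)} = 14 - g - 2 g^{2}$ ($t{\left(g \right)} = 11 - \left(-3 + g + 2 g^{2}\right) = 14 - g - 2 g^{2}$)
$\left(14856 + k{\left(-128,68 \right)}\right) \left(-18666 + 5717\right) - t{\left(223 \right)} = \left(14856 + \frac{1}{-128 + 68^{2}}\right) \left(-18666 + 5717\right) - \left(14 - 223 - 2 \cdot 223^{2}\right) = \left(14856 + \frac{1}{-128 + 4624}\right) \left(-12949\right) - \left(14 - 223 - 99458\right) = \left(14856 + \frac{1}{4496}\right) \left(-12949\right) - \left(14 - 223 - 99458\right) = \left(14856 + \frac{1}{4496}\right) \left(-12949\right) - -99667 = \frac{66792577}{4496} \left(-12949\right) + 99667 = - \frac{864897079573}{4496} + 99667 = - \frac{864448976741}{4496}$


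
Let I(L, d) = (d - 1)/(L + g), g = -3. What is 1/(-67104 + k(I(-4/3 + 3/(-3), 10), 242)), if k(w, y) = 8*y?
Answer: -1/65168 ≈ -1.5345e-5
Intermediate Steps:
I(L, d) = (-1 + d)/(-3 + L) (I(L, d) = (d - 1)/(L - 3) = (-1 + d)/(-3 + L))
1/(-67104 + k(I(-4/3 + 3/(-3), 10), 242)) = 1/(-67104 + 8*242) = 1/(-67104 + 1936) = 1/(-65168) = -1/65168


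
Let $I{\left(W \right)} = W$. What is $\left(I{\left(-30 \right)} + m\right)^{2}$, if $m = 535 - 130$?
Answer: $140625$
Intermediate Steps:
$m = 405$ ($m = 535 - 130 = 405$)
$\left(I{\left(-30 \right)} + m\right)^{2} = \left(-30 + 405\right)^{2} = 375^{2} = 140625$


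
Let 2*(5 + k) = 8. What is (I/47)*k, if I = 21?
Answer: -21/47 ≈ -0.44681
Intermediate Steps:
k = -1 (k = -5 + (1/2)*8 = -5 + 4 = -1)
(I/47)*k = (21/47)*(-1) = -21/47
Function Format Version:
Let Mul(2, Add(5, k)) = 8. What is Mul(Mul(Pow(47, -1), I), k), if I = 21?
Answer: Rational(-21, 47) ≈ -0.44681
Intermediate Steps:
k = -1 (k = Add(-5, Mul(Rational(1, 2), 8)) = Add(-5, 4) = -1)
Mul(Mul(Pow(47, -1), I), k) = Mul(Mul(Pow(47, -1), 21), -1) = Mul(Mul(Rational(1, 47), 21), -1) = Mul(Rational(21, 47), -1) = Rational(-21, 47)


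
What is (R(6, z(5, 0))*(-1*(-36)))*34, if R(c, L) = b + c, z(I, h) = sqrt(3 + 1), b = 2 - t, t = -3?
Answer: 13464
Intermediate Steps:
b = 5 (b = 2 - 1*(-3) = 2 + 3 = 5)
z(I, h) = 2 (z(I, h) = sqrt(4) = 2)
R(c, L) = 5 + c
(R(6, z(5, 0))*(-1*(-36)))*34 = ((5 + 6)*(-1*(-36)))*34 = (11*36)*34 = 396*34 = 13464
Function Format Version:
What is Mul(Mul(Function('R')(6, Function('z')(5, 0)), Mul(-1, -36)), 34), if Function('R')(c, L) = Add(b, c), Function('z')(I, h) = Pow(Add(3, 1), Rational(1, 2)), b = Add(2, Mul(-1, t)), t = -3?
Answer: 13464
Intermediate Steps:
b = 5 (b = Add(2, Mul(-1, -3)) = Add(2, 3) = 5)
Function('z')(I, h) = 2 (Function('z')(I, h) = Pow(4, Rational(1, 2)) = 2)
Function('R')(c, L) = Add(5, c)
Mul(Mul(Function('R')(6, Function('z')(5, 0)), Mul(-1, -36)), 34) = Mul(Mul(Add(5, 6), Mul(-1, -36)), 34) = Mul(Mul(11, 36), 34) = Mul(396, 34) = 13464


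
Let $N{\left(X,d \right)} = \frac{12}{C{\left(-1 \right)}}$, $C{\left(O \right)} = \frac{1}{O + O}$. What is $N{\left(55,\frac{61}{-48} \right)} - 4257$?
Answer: $-4281$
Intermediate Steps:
$C{\left(O \right)} = \frac{1}{2 O}$
$N{\left(X,d \right)} = -24$ ($N{\left(X,d \right)} = \frac{12}{\frac{1}{2} \frac{1}{-1}} = \frac{12}{\frac{1}{2} \left(-1\right)} = \frac{12}{- \frac{1}{2}} = 12 \left(-2\right) = -24$)
$N{\left(55,\frac{61}{-48} \right)} - 4257 = -24 - 4257 = -4281$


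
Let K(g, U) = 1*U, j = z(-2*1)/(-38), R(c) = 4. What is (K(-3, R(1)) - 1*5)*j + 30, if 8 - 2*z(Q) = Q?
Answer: 1145/38 ≈ 30.132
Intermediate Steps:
z(Q) = 4 - Q/2
j = -5/38 (j = (4 - (-1))/(-38) = (4 - ½*(-2))*(-1/38) = (4 + 1)*(-1/38) = 5*(-1/38) = -5/38 ≈ -0.13158)
K(g, U) = U
(K(-3, R(1)) - 1*5)*j + 30 = (4 - 1*5)*(-5/38) + 30 = (4 - 5)*(-5/38) + 30 = -1*(-5/38) + 30 = 5/38 + 30 = 1145/38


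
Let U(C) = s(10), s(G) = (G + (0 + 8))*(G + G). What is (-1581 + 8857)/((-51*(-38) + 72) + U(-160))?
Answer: 3638/1185 ≈ 3.0700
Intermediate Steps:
s(G) = 2*G*(8 + G) (s(G) = (G + 8)*(2*G) = (8 + G)*(2*G) = 2*G*(8 + G))
U(C) = 360 (U(C) = 2*10*(8 + 10) = 2*10*18 = 360)
(-1581 + 8857)/((-51*(-38) + 72) + U(-160)) = (-1581 + 8857)/((-51*(-38) + 72) + 360) = 7276/((1938 + 72) + 360) = 7276/(2010 + 360) = 7276/2370 = 7276*(1/2370) = 3638/1185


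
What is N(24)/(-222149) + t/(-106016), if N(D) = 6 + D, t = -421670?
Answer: 46835194175/11775674192 ≈ 3.9773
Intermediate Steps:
N(24)/(-222149) + t/(-106016) = (6 + 24)/(-222149) - 421670/(-106016) = 30*(-1/222149) - 421670*(-1/106016) = -30/222149 + 210835/53008 = 46835194175/11775674192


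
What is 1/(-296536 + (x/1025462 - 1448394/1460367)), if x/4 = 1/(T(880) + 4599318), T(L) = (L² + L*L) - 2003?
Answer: -170446663553672365/50543740872787227875228 ≈ -3.3723e-6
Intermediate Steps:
T(L) = -2003 + 2*L² (T(L) = (L² + L²) - 2003 = 2*L² - 2003 = -2003 + 2*L²)
x = 4/6146115 (x = 4/((-2003 + 2*880²) + 4599318) = 4/((-2003 + 2*774400) + 4599318) = 4/((-2003 + 1548800) + 4599318) = 4/(1546797 + 4599318) = 4/6146115 ≈ 6.5082e-7)
1/(-296536 + (x/1025462 - 1448394/1460367)) = 1/(-296536 + ((4/6146115)/1025462 - 1448394/1460367)) = 1/(-296536 + ((4/6146115)*(1/1025462) - 1448394*1/1460367)) = 1/(-296536 + (2/3151303690065 - 482798/486789)) = 1/(-296536 - 169049235439447588/170446663553672365) = 1/(-50543740872787227875228/170446663553672365) = -170446663553672365/50543740872787227875228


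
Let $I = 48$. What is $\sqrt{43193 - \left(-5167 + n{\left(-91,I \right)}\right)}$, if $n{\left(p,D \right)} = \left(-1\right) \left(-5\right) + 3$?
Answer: $4 \sqrt{3022} \approx 219.89$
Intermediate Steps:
$n{\left(p,D \right)} = 8$ ($n{\left(p,D \right)} = 5 + 3 = 8$)
$\sqrt{43193 - \left(-5167 + n{\left(-91,I \right)}\right)} = \sqrt{43193 + \left(5167 - 8\right)} = \sqrt{43193 + 5159} = \sqrt{48352} = 4 \sqrt{3022}$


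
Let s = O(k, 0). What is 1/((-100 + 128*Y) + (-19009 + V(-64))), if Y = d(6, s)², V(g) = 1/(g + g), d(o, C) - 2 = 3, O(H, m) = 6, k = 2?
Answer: -128/2036353 ≈ -6.2858e-5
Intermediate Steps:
s = 6
d(o, C) = 5 (d(o, C) = 2 + 3 = 5)
V(g) = 1/(2*g)
Y = 25 (Y = 5² = 25)
1/((-100 + 128*Y) + (-19009 + V(-64))) = 1/((-100 + 128*25) + (-19009 + (½)/(-64))) = 1/((-100 + 3200) + (-19009 + (½)*(-1/64))) = 1/(3100 + (-19009 - 1/128)) = 1/(3100 - 2433153/128) = 1/(-2036353/128) = -128/2036353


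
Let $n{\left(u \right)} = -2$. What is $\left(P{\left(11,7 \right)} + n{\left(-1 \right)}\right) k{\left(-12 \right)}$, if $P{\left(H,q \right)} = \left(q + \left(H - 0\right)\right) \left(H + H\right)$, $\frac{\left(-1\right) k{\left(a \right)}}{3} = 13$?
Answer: $-15366$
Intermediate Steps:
$k{\left(a \right)} = -39$ ($k{\left(a \right)} = \left(-3\right) 13 = -39$)
$P{\left(H,q \right)} = 2 H \left(H + q\right)$ ($P{\left(H,q \right)} = \left(q + \left(H + 0\right)\right) 2 H = \left(q + H\right) 2 H = \left(H + q\right) 2 H = 2 H \left(H + q\right)$)
$\left(P{\left(11,7 \right)} + n{\left(-1 \right)}\right) k{\left(-12 \right)} = \left(2 \cdot 11 \left(11 + 7\right) - 2\right) \left(-39\right) = \left(2 \cdot 11 \cdot 18 - 2\right) \left(-39\right) = \left(396 - 2\right) \left(-39\right) = 394 \left(-39\right) = -15366$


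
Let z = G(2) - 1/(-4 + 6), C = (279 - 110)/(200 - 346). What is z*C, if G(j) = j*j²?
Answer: -2535/292 ≈ -8.6815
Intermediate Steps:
G(j) = j³
C = -169/146 (C = 169/(-146) = 169*(-1/146) = -169/146 ≈ -1.1575)
z = 15/2 (z = 2³ - 1/(-4 + 6) = 8 - 1/2 = 8 - 1*½ = 8 - ½ = 15/2 ≈ 7.5000)
z*C = (15/2)*(-169/146) = -2535/292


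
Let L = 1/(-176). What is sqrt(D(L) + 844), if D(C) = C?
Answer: sqrt(1633973)/44 ≈ 29.052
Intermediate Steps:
L = -1/176 ≈ -0.0056818
sqrt(D(L) + 844) = sqrt(-1/176 + 844) = sqrt(148543/176) = sqrt(1633973)/44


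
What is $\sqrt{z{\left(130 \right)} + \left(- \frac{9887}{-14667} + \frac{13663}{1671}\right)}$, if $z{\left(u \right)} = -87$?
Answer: $\frac{i \sqrt{579529962428617}}{2723173} \approx 8.8402 i$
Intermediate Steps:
$\sqrt{z{\left(130 \right)} + \left(- \frac{9887}{-14667} + \frac{13663}{1671}\right)} = \sqrt{-87 + \left(- \frac{9887}{-14667} + \frac{13663}{1671}\right)} = \sqrt{-87 + \left(\left(-9887\right) \left(- \frac{1}{14667}\right) + 13663 \cdot \frac{1}{1671}\right)} = \sqrt{-87 + \left(\frac{9887}{14667} + \frac{13663}{1671}\right)} = \sqrt{-87 + \frac{24101822}{2723173}} = \sqrt{- \frac{212814229}{2723173}} = \frac{i \sqrt{579529962428617}}{2723173}$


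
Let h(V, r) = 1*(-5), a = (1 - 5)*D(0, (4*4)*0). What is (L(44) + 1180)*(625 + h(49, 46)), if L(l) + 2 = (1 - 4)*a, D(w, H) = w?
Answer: 730360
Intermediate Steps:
a = 0 (a = (1 - 5)*0 = -4*0 = 0)
L(l) = -2 (L(l) = -2 + (1 - 4)*0 = -2 - 3*0 = -2 + 0 = -2)
h(V, r) = -5
(L(44) + 1180)*(625 + h(49, 46)) = (-2 + 1180)*(625 - 5) = 1178*620 = 730360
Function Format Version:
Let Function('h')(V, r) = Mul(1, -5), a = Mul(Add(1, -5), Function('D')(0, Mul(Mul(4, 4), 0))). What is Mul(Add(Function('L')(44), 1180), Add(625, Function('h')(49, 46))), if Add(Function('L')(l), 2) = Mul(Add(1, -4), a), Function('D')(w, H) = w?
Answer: 730360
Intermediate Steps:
a = 0 (a = Mul(Add(1, -5), 0) = Mul(-4, 0) = 0)
Function('L')(l) = -2 (Function('L')(l) = Add(-2, Mul(Add(1, -4), 0)) = Add(-2, Mul(-3, 0)) = Add(-2, 0) = -2)
Function('h')(V, r) = -5
Mul(Add(Function('L')(44), 1180), Add(625, Function('h')(49, 46))) = Mul(Add(-2, 1180), Add(625, -5)) = Mul(1178, 620) = 730360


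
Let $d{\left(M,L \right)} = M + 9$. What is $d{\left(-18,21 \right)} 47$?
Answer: $-423$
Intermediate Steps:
$d{\left(M,L \right)} = 9 + M$
$d{\left(-18,21 \right)} 47 = \left(9 - 18\right) 47 = \left(-9\right) 47 = -423$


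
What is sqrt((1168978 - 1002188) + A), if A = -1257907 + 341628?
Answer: I*sqrt(749489) ≈ 865.73*I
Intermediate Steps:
A = -916279
sqrt((1168978 - 1002188) + A) = sqrt((1168978 - 1002188) - 916279) = sqrt(166790 - 916279) = sqrt(-749489) = I*sqrt(749489)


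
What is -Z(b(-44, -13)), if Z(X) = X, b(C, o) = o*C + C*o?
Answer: -1144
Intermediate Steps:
b(C, o) = 2*C*o (b(C, o) = C*o + C*o = 2*C*o)
-Z(b(-44, -13)) = -2*(-44)*(-13) = -1*1144 = -1144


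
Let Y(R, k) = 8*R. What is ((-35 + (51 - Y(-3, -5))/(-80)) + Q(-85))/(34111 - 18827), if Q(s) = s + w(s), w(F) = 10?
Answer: -1775/244544 ≈ -0.0072584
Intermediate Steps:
Q(s) = 10 + s (Q(s) = s + 10 = 10 + s)
((-35 + (51 - Y(-3, -5))/(-80)) + Q(-85))/(34111 - 18827) = ((-35 + (51 - 8*(-3))/(-80)) + (10 - 85))/(34111 - 18827) = ((-35 - (51 - 1*(-24))/80) - 75)/15284 = ((-35 - (51 + 24)/80) - 75)*(1/15284) = ((-35 - 1/80*75) - 75)*(1/15284) = ((-35 - 15/16) - 75)*(1/15284) = (-575/16 - 75)*(1/15284) = -1775/16*1/15284 = -1775/244544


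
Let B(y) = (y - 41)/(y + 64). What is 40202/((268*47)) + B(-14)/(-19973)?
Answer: 1003710502/314474885 ≈ 3.1917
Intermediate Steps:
B(y) = (-41 + y)/(64 + y)
40202/((268*47)) + B(-14)/(-19973) = 40202/((268*47)) + ((-41 - 14)/(64 - 14))/(-19973) = 40202/12596 + (-55/50)*(-1/19973) = 40202*(1/12596) + ((1/50)*(-55))*(-1/19973) = 20101/6298 - 11/10*(-1/19973) = 20101/6298 + 11/199730 = 1003710502/314474885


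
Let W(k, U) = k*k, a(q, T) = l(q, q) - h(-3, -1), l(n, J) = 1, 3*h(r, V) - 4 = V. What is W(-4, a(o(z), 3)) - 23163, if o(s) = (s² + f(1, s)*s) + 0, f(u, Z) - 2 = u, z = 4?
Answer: -23147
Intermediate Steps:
h(r, V) = 4/3 + V/3
f(u, Z) = 2 + u
o(s) = s² + 3*s (o(s) = (s² + (2 + 1)*s) + 0 = (s² + 3*s) + 0 = s² + 3*s)
a(q, T) = 0 (a(q, T) = 1 - (4/3 + (⅓)*(-1)) = 1 - (4/3 - ⅓) = 1 - 1*1 = 1 - 1 = 0)
W(k, U) = k²
W(-4, a(o(z), 3)) - 23163 = (-4)² - 23163 = 16 - 23163 = -23147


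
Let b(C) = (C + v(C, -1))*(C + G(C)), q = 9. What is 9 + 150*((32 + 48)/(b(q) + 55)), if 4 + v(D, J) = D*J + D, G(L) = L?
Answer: 2661/29 ≈ 91.759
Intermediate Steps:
v(D, J) = -4 + D + D*J (v(D, J) = -4 + (D*J + D) = -4 + (D + D*J) = -4 + D + D*J)
b(C) = 2*C*(-4 + C) (b(C) = (C + (-4 + C + C*(-1)))*(C + C) = (C + (-4 + C - C))*(2*C) = (C - 4)*(2*C) = (-4 + C)*(2*C) = 2*C*(-4 + C))
9 + 150*((32 + 48)/(b(q) + 55)) = 9 + 150*((32 + 48)/(2*9*(-4 + 9) + 55)) = 9 + 150*(80/(2*9*5 + 55)) = 9 + 150*(80/(90 + 55)) = 9 + 150*(80/145) = 9 + 150*(80*(1/145)) = 9 + 150*(16/29) = 9 + 2400/29 = 2661/29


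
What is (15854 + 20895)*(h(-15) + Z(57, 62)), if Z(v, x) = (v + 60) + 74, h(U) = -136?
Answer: 2021195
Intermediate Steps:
Z(v, x) = 134 + v (Z(v, x) = (60 + v) + 74 = 134 + v)
(15854 + 20895)*(h(-15) + Z(57, 62)) = (15854 + 20895)*(-136 + (134 + 57)) = 36749*(-136 + 191) = 36749*55 = 2021195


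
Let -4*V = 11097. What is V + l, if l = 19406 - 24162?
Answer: -30121/4 ≈ -7530.3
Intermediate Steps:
V = -11097/4 (V = -¼*11097 = -11097/4 ≈ -2774.3)
l = -4756
V + l = -11097/4 - 4756 = -30121/4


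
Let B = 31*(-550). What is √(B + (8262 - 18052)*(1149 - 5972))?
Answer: 2*√11800030 ≈ 6870.2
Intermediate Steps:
B = -17050
√(B + (8262 - 18052)*(1149 - 5972)) = √(-17050 + (8262 - 18052)*(1149 - 5972)) = √(-17050 - 9790*(-4823)) = √(-17050 + 47217170) = √47200120 = 2*√11800030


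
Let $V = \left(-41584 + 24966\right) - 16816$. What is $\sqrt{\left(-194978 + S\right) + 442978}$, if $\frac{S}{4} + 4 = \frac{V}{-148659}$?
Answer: $\frac{2 \sqrt{1370085465693882}}{148659} \approx 497.98$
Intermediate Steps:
$V = -33434$ ($V = -16618 - 16816 = -33434$)
$S = - \frac{2244808}{148659}$ ($S = -16 + 4 \left(- \frac{33434}{-148659}\right) = -16 + 4 \left(\left(-33434\right) \left(- \frac{1}{148659}\right)\right) = -16 + 4 \cdot \frac{33434}{148659} = -16 + \frac{133736}{148659} = - \frac{2244808}{148659} \approx -15.1$)
$\sqrt{\left(-194978 + S\right) + 442978} = \sqrt{\left(-194978 - \frac{2244808}{148659}\right) + 442978} = \sqrt{- \frac{28987479310}{148659} + 442978} = \sqrt{\frac{36865187192}{148659}} = \frac{2 \sqrt{1370085465693882}}{148659}$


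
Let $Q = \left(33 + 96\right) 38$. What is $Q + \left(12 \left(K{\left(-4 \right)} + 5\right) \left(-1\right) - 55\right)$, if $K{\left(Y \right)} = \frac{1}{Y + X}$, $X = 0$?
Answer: $4790$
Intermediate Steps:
$K{\left(Y \right)} = \frac{1}{Y}$ ($K{\left(Y \right)} = \frac{1}{Y + 0} = \frac{1}{Y}$)
$Q = 4902$ ($Q = 129 \cdot 38 = 4902$)
$Q + \left(12 \left(K{\left(-4 \right)} + 5\right) \left(-1\right) - 55\right) = 4902 + \left(12 \left(\frac{1}{-4} + 5\right) \left(-1\right) - 55\right) = 4902 + \left(12 \left(- \frac{1}{4} + 5\right) \left(-1\right) - 55\right) = 4902 + \left(12 \cdot \frac{19}{4} \left(-1\right) - 55\right) = 4902 + \left(12 \left(- \frac{19}{4}\right) - 55\right) = 4902 - 112 = 4790$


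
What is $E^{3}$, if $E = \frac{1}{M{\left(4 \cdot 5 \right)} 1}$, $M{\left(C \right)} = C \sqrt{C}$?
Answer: $\frac{\sqrt{5}}{1600000} \approx 1.3975 \cdot 10^{-6}$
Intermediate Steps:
$M{\left(C \right)} = C^{\frac{3}{2}}$
$E = \frac{\sqrt{5}}{200}$ ($E = \frac{1}{\left(4 \cdot 5\right)^{\frac{3}{2}} \cdot 1} = \frac{1}{20^{\frac{3}{2}}} \cdot 1 = \frac{1}{40 \sqrt{5}} \cdot 1 = \frac{\sqrt{5}}{200} \cdot 1 = \frac{\sqrt{5}}{200} \approx 0.01118$)
$E^{3} = \left(\frac{\sqrt{5}}{200}\right)^{3} = \frac{\sqrt{5}}{1600000}$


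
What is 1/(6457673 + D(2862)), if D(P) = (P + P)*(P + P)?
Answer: 1/39221849 ≈ 2.5496e-8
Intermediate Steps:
D(P) = 4*P² (D(P) = (2*P)*(2*P) = 4*P²)
1/(6457673 + D(2862)) = 1/(6457673 + 4*2862²) = 1/(6457673 + 4*8191044) = 1/(6457673 + 32764176) = 1/39221849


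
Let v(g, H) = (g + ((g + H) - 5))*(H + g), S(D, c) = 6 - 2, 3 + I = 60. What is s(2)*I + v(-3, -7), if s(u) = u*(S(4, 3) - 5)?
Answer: 66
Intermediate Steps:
I = 57 (I = -3 + 60 = 57)
S(D, c) = 4
v(g, H) = (H + g)*(-5 + H + 2*g) (v(g, H) = (g + ((H + g) - 5))*(H + g) = (g + (-5 + H + g))*(H + g) = (-5 + H + 2*g)*(H + g) = (H + g)*(-5 + H + 2*g))
s(u) = -u (s(u) = u*(4 - 5) = u*(-1) = -u)
s(2)*I + v(-3, -7) = -1*2*57 + ((-7)² - 5*(-7) - 5*(-3) + 2*(-3)² + 3*(-7)*(-3)) = -2*57 + (49 + 35 + 15 + 2*9 + 63) = -114 + (49 + 35 + 15 + 18 + 63) = -114 + 180 = 66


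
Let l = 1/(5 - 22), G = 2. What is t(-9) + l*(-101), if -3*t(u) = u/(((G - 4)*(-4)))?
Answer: 859/136 ≈ 6.3162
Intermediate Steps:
l = -1/17 (l = 1/(-17) = -1/17 ≈ -0.058824)
t(u) = -u/24 (t(u) = -u/(3*((2 - 4)*(-4))) = -u/(3*((-2*(-4)))) = -u/(3*8) = -u/24)
t(-9) + l*(-101) = -1/24*(-9) - 1/17*(-101) = 3/8 + 101/17 = 859/136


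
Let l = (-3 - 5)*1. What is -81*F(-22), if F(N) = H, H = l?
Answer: 648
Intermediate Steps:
l = -8 (l = -8*1 = -8)
H = -8
F(N) = -8
-81*F(-22) = -81*(-8) = 648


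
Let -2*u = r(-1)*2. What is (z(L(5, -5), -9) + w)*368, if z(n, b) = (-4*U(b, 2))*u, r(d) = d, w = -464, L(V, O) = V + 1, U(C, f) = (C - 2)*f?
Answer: -138368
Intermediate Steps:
U(C, f) = f*(-2 + C) (U(C, f) = (-2 + C)*f = f*(-2 + C))
L(V, O) = 1 + V
u = 1 (u = -(-1)*2/2 = -1/2*(-2) = 1)
z(n, b) = 16 - 8*b (z(n, b) = -8*(-2 + b)*1 = -4*(-4 + 2*b)*1 = (16 - 8*b)*1 = 16 - 8*b)
(z(L(5, -5), -9) + w)*368 = ((16 - 8*(-9)) - 464)*368 = ((16 + 72) - 464)*368 = (88 - 464)*368 = -376*368 = -138368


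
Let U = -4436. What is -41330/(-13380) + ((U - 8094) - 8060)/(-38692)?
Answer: 23432932/6471237 ≈ 3.6211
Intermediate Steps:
-41330/(-13380) + ((U - 8094) - 8060)/(-38692) = -41330/(-13380) + ((-4436 - 8094) - 8060)/(-38692) = -41330*(-1/13380) + (-12530 - 8060)*(-1/38692) = 4133/1338 - 20590*(-1/38692) = 4133/1338 + 10295/19346 = 23432932/6471237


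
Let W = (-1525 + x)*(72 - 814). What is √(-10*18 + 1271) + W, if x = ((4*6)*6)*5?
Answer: 597310 + √1091 ≈ 5.9734e+5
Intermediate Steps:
x = 720 (x = (24*6)*5 = 144*5 = 720)
W = 597310 (W = (-1525 + 720)*(72 - 814) = -805*(-742) = 597310)
√(-10*18 + 1271) + W = √(-10*18 + 1271) + 597310 = √(-180 + 1271) + 597310 = √1091 + 597310 = 597310 + √1091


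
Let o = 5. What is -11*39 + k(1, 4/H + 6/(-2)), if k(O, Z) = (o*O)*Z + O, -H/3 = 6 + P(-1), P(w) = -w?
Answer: -9323/21 ≈ -443.95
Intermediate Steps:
H = -21 (H = -3*(6 - 1*(-1)) = -3*(6 + 1) = -3*7 = -21)
k(O, Z) = O + 5*O*Z (k(O, Z) = (5*O)*Z + O = 5*O*Z + O = O + 5*O*Z)
-11*39 + k(1, 4/H + 6/(-2)) = -11*39 + 1*(1 + 5*(4/(-21) + 6/(-2))) = -429 + 1*(1 + 5*(4*(-1/21) + 6*(-½))) = -429 + 1*(1 + 5*(-4/21 - 3)) = -429 + 1*(1 + 5*(-67/21)) = -429 + 1*(1 - 335/21) = -429 + 1*(-314/21) = -429 - 314/21 = -9323/21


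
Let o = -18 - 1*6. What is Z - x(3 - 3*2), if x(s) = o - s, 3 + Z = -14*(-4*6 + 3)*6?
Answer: 1782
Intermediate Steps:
o = -24 (o = -18 - 6 = -24)
Z = 1761 (Z = -3 - 14*(-4*6 + 3)*6 = -3 - 14*(-24 + 3)*6 = -3 - 14*(-21)*6 = -3 + 294*6 = -3 + 1764 = 1761)
x(s) = -24 - s
Z - x(3 - 3*2) = 1761 - (-24 - (3 - 3*2)) = 1761 - (-24 - (3 - 6)) = 1761 - (-24 - 1*(-3)) = 1761 - (-24 + 3) = 1761 - 1*(-21) = 1761 + 21 = 1782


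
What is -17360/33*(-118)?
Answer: 2048480/33 ≈ 62075.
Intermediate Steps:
-17360/33*(-118) = 2048480/33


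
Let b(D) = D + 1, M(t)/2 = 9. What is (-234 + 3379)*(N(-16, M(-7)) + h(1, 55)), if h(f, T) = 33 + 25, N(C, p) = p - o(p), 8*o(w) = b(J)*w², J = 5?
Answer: -525215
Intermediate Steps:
M(t) = 18 (M(t) = 2*9 = 18)
b(D) = 1 + D
o(w) = 3*w²/4 (o(w) = ((1 + 5)*w²)/8 = (6*w²)/8 = 3*w²/4)
N(C, p) = p - 3*p²/4
h(f, T) = 58
(-234 + 3379)*(N(-16, M(-7)) + h(1, 55)) = (-234 + 3379)*((¼)*18*(4 - 3*18) + 58) = 3145*((¼)*18*(4 - 54) + 58) = 3145*((¼)*18*(-50) + 58) = 3145*(-225 + 58) = 3145*(-167) = -525215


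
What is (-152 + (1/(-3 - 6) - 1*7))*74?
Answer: -105968/9 ≈ -11774.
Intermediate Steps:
(-152 + (1/(-3 - 6) - 1*7))*74 = (-152 + (1/(-9) - 7))*74 = (-152 + (-⅑ - 7))*74 = (-152 - 64/9)*74 = -1432/9*74 = -105968/9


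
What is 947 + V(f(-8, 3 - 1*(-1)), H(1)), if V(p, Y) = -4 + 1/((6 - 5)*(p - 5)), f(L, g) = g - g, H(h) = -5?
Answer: 4714/5 ≈ 942.80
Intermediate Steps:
f(L, g) = 0
V(p, Y) = -4 + 1/(-5 + p) (V(p, Y) = -4 + 1/(1*(-5 + p)) = -4 + 1/(-5 + p))
947 + V(f(-8, 3 - 1*(-1)), H(1)) = 947 + (21 - 4*0)/(-5 + 0) = 947 + (21 + 0)/(-5) = 947 - 1/5*21 = 947 - 21/5 = 4714/5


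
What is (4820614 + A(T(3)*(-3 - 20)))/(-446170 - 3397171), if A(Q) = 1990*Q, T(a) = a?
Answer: -4683304/3843341 ≈ -1.2185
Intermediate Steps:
(4820614 + A(T(3)*(-3 - 20)))/(-446170 - 3397171) = (4820614 + 1990*(3*(-3 - 20)))/(-446170 - 3397171) = (4820614 + 1990*(3*(-23)))/(-3843341) = (4820614 + 1990*(-69))*(-1/3843341) = (4820614 - 137310)*(-1/3843341) = 4683304*(-1/3843341) = -4683304/3843341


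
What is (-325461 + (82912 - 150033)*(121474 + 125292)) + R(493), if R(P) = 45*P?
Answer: -16563483962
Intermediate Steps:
(-325461 + (82912 - 150033)*(121474 + 125292)) + R(493) = (-325461 + (82912 - 150033)*(121474 + 125292)) + 45*493 = (-325461 - 67121*246766) + 22185 = (-325461 - 16563180686) + 22185 = -16563506147 + 22185 = -16563483962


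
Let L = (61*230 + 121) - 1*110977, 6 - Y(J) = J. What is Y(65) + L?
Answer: -96885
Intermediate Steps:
Y(J) = 6 - J
L = -96826 (L = (14030 + 121) - 110977 = 14151 - 110977 = -96826)
Y(65) + L = (6 - 1*65) - 96826 = (6 - 65) - 96826 = -59 - 96826 = -96885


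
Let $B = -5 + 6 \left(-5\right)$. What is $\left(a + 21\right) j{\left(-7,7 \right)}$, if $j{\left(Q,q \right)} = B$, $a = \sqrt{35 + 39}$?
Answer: $-735 - 35 \sqrt{74} \approx -1036.1$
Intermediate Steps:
$B = -35$ ($B = -5 - 30 = -35$)
$a = \sqrt{74} \approx 8.6023$
$j{\left(Q,q \right)} = -35$
$\left(a + 21\right) j{\left(-7,7 \right)} = \left(\sqrt{74} + 21\right) \left(-35\right) = \left(21 + \sqrt{74}\right) \left(-35\right) = -735 - 35 \sqrt{74}$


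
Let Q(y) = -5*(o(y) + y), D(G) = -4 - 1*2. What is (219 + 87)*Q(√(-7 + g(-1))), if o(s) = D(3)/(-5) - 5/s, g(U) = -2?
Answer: -1836 - 7140*I ≈ -1836.0 - 7140.0*I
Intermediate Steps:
D(G) = -6 (D(G) = -4 - 2 = -6)
o(s) = 6/5 - 5/s (o(s) = -6/(-5) - 5/s = -6*(-⅕) - 5/s = 6/5 - 5/s)
Q(y) = -6 - 5*y + 25/y (Q(y) = -5*((6/5 - 5/y) + y) = -5*(6/5 + y - 5/y) = -6 - 5*y + 25/y)
(219 + 87)*Q(√(-7 + g(-1))) = (219 + 87)*(-6 - 5*√(-7 - 2) + 25/(√(-7 - 2))) = 306*(-6 - 15*I + 25/(√(-9))) = 306*(-6 - 15*I + 25/((3*I))) = 306*(-6 - 15*I + 25*(-I/3)) = 306*(-6 - 15*I - 25*I/3) = 306*(-6 - 70*I/3) = -1836 - 7140*I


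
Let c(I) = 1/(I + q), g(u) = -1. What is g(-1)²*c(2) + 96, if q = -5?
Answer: 287/3 ≈ 95.667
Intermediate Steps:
c(I) = 1/(-5 + I) (c(I) = 1/(I - 5) = 1/(-5 + I))
g(-1)²*c(2) + 96 = (-1)²/(-5 + 2) + 96 = 1/(-3) + 96 = 1*(-⅓) + 96 = -⅓ + 96 = 287/3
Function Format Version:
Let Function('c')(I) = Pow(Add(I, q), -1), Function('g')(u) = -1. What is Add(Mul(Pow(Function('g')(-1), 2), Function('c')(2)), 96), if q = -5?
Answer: Rational(287, 3) ≈ 95.667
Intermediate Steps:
Function('c')(I) = Pow(Add(-5, I), -1) (Function('c')(I) = Pow(Add(I, -5), -1) = Pow(Add(-5, I), -1))
Add(Mul(Pow(Function('g')(-1), 2), Function('c')(2)), 96) = Add(Mul(Pow(-1, 2), Pow(Add(-5, 2), -1)), 96) = Add(Mul(1, Pow(-3, -1)), 96) = Add(Mul(1, Rational(-1, 3)), 96) = Add(Rational(-1, 3), 96) = Rational(287, 3)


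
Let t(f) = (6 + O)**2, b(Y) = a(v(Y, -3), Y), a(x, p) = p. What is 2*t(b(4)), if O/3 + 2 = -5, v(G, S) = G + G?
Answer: 450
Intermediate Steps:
v(G, S) = 2*G
O = -21 (O = -6 + 3*(-5) = -6 - 15 = -21)
b(Y) = Y
t(f) = 225 (t(f) = (6 - 21)**2 = (-15)**2 = 225)
2*t(b(4)) = 2*225 = 450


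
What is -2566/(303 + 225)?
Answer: -1283/264 ≈ -4.8598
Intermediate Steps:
-2566/(303 + 225) = -2566/528 = -2566*1/528 = -1283/264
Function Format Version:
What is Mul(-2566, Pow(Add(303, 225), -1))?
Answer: Rational(-1283, 264) ≈ -4.8598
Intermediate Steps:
Mul(-2566, Pow(Add(303, 225), -1)) = Mul(-2566, Pow(528, -1)) = Mul(-2566, Rational(1, 528)) = Rational(-1283, 264)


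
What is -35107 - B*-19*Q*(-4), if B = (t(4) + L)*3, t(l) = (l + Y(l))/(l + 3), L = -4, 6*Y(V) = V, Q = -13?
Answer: -44987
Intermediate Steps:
Y(V) = V/6
t(l) = 7*l/(6*(3 + l)) (t(l) = (l + l/6)/(l + 3) = (7*l/6)/(3 + l) = 7*l/(6*(3 + l)))
B = -10 (B = ((7/6)*4/(3 + 4) - 4)*3 = ((7/6)*4/7 - 4)*3 = ((7/6)*4*(⅐) - 4)*3 = (⅔ - 4)*3 = -10/3*3 = -10)
-35107 - B*-19*Q*(-4) = -35107 - (-10)*-19*(-13)*(-4) = -35107 - (-10)*247*(-4) = -35107 - (-10)*(-988) = -35107 - 1*9880 = -35107 - 9880 = -44987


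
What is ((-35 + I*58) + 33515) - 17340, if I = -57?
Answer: 12834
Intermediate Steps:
((-35 + I*58) + 33515) - 17340 = ((-35 - 57*58) + 33515) - 17340 = ((-35 - 3306) + 33515) - 17340 = (-3341 + 33515) - 17340 = 30174 - 17340 = 12834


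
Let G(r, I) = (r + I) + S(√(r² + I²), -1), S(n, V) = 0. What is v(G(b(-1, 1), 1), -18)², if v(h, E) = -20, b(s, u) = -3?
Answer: 400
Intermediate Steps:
G(r, I) = I + r (G(r, I) = (r + I) + 0 = (I + r) + 0 = I + r)
v(G(b(-1, 1), 1), -18)² = (-20)² = 400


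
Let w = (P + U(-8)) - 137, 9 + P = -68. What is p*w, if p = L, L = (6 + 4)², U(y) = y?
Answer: -22200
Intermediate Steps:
P = -77 (P = -9 - 68 = -77)
w = -222 (w = (-77 - 8) - 137 = -85 - 137 = -222)
L = 100 (L = 10² = 100)
p = 100
p*w = 100*(-222) = -22200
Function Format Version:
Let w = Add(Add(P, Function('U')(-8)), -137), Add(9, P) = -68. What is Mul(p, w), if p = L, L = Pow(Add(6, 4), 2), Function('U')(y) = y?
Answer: -22200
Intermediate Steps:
P = -77 (P = Add(-9, -68) = -77)
w = -222 (w = Add(Add(-77, -8), -137) = Add(-85, -137) = -222)
L = 100 (L = Pow(10, 2) = 100)
p = 100
Mul(p, w) = Mul(100, -222) = -22200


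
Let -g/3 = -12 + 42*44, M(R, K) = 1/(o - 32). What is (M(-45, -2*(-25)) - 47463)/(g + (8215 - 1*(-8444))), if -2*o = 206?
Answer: -915358/215055 ≈ -4.2564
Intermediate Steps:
o = -103 (o = -½*206 = -103)
M(R, K) = -1/135 (M(R, K) = 1/(-103 - 32) = 1/(-135) = -1/135)
g = -5508 (g = -3*(-12 + 42*44) = -3*(-12 + 1848) = -3*1836 = -5508)
(M(-45, -2*(-25)) - 47463)/(g + (8215 - 1*(-8444))) = (-1/135 - 47463)/(-5508 + (8215 - 1*(-8444))) = -6407506/(135*(-5508 + (8215 + 8444))) = -6407506/(135*(-5508 + 16659)) = -6407506/135/11151 = -6407506/135*1/11151 = -915358/215055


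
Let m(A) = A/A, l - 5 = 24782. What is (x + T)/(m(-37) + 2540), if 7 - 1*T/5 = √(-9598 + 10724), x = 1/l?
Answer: 289182/20994589 - 5*√1126/2541 ≈ -0.052255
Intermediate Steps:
l = 24787 (l = 5 + 24782 = 24787)
x = 1/24787 ≈ 4.0344e-5
m(A) = 1
T = 35 - 5*√1126 (T = 35 - 5*√(-9598 + 10724) = 35 - 5*√1126 ≈ -132.78)
(x + T)/(m(-37) + 2540) = (1/24787 + (35 - 5*√1126))/(1 + 2540) = (867546/24787 - 5*√1126)/2541 = (867546/24787 - 5*√1126)*(1/2541) = 289182/20994589 - 5*√1126/2541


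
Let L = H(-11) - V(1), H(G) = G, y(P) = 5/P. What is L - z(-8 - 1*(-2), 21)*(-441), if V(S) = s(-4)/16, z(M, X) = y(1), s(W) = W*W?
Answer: 2193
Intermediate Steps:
s(W) = W**2
z(M, X) = 5 (z(M, X) = 5/1 = 5*1 = 5)
V(S) = 1 (V(S) = (-4)**2/16 = 16*(1/16) = 1)
L = -12 (L = -11 - 1*1 = -11 - 1 = -12)
L - z(-8 - 1*(-2), 21)*(-441) = -12 - 1*5*(-441) = -12 - 5*(-441) = -12 + 2205 = 2193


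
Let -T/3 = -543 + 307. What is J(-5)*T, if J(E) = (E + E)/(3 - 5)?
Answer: 3540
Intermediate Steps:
T = 708 (T = -3*(-543 + 307) = -3*(-236) = 708)
J(E) = -E (J(E) = (2*E)/(-2) = (2*E)*(-½) = -E)
J(-5)*T = -1*(-5)*708 = 5*708 = 3540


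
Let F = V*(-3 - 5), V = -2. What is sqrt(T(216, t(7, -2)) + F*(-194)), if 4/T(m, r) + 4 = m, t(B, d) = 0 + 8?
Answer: 9*I*sqrt(107643)/53 ≈ 55.713*I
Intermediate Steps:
t(B, d) = 8
T(m, r) = 4/(-4 + m)
F = 16 (F = -2*(-3 - 5) = -2*(-8) = 16)
sqrt(T(216, t(7, -2)) + F*(-194)) = sqrt(4/(-4 + 216) + 16*(-194)) = sqrt(4/212 - 3104) = sqrt(4*(1/212) - 3104) = sqrt(1/53 - 3104) = sqrt(-164511/53) = 9*I*sqrt(107643)/53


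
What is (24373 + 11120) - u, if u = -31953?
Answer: 67446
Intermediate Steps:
(24373 + 11120) - u = (24373 + 11120) - 1*(-31953) = 35493 + 31953 = 67446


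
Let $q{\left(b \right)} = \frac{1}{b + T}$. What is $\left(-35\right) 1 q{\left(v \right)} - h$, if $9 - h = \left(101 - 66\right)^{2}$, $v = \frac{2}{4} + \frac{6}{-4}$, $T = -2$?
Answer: $\frac{3683}{3} \approx 1227.7$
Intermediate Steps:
$v = -1$ ($v = 2 \cdot \frac{1}{4} + 6 \left(- \frac{1}{4}\right) = \frac{1}{2} - \frac{3}{2} = -1$)
$q{\left(b \right)} = \frac{1}{-2 + b}$ ($q{\left(b \right)} = \frac{1}{b - 2} = \frac{1}{-2 + b}$)
$h = -1216$ ($h = 9 - \left(101 - 66\right)^{2} = 9 - 35^{2} = 9 - 1225 = -1216$)
$\left(-35\right) 1 q{\left(v \right)} - h = \frac{\left(-35\right) 1}{-2 - 1} - -1216 = - \frac{35}{-3} + 1216 = \left(-35\right) \left(- \frac{1}{3}\right) + 1216 = \frac{35}{3} + 1216 = \frac{3683}{3}$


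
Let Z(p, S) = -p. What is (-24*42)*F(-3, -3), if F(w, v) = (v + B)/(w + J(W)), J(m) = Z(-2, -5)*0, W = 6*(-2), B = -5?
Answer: -2688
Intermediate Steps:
W = -12
J(m) = 0 (J(m) = -1*(-2)*0 = 2*0 = 0)
F(w, v) = (-5 + v)/w (F(w, v) = (v - 5)/(w + 0) = (-5 + v)/w)
(-24*42)*F(-3, -3) = (-24*42)*((-5 - 3)/(-3)) = -(-336)*(-8) = -1008*8/3 = -2688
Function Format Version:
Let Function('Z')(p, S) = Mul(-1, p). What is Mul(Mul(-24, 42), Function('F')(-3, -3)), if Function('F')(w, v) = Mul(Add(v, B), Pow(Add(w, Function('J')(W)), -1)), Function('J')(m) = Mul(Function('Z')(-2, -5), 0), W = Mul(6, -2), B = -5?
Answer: -2688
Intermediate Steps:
W = -12
Function('J')(m) = 0 (Function('J')(m) = Mul(Mul(-1, -2), 0) = Mul(2, 0) = 0)
Function('F')(w, v) = Mul(Pow(w, -1), Add(-5, v)) (Function('F')(w, v) = Mul(Add(v, -5), Pow(Add(w, 0), -1)) = Mul(Add(-5, v), Pow(w, -1)) = Mul(Pow(w, -1), Add(-5, v)))
Mul(Mul(-24, 42), Function('F')(-3, -3)) = Mul(Mul(-24, 42), Mul(Pow(-3, -1), Add(-5, -3))) = Mul(-1008, Mul(Rational(-1, 3), -8)) = Mul(-1008, Rational(8, 3)) = -2688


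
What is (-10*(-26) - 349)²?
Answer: 7921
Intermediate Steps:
(-10*(-26) - 349)² = (260 - 349)² = (-89)² = 7921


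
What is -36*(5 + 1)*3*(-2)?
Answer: 1296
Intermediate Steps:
-36*(5 + 1)*3*(-2) = -216*3*(-2) = -36*18*(-2) = -648*(-2) = 1296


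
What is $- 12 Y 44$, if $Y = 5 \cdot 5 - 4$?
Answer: $-11088$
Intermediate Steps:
$Y = 21$ ($Y = 25 - 4 = 21$)
$- 12 Y 44 = \left(-12\right) 21 \cdot 44 = \left(-252\right) 44 = -11088$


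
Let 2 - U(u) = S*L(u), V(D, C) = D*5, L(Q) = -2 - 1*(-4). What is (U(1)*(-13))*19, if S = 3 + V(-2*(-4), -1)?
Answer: 20748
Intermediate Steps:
L(Q) = 2 (L(Q) = -2 + 4 = 2)
V(D, C) = 5*D
S = 43 (S = 3 + 5*(-2*(-4)) = 3 + 5*8 = 3 + 40 = 43)
U(u) = -84 (U(u) = 2 - 43*2 = 2 - 1*86 = 2 - 86 = -84)
(U(1)*(-13))*19 = -84*(-13)*19 = 1092*19 = 20748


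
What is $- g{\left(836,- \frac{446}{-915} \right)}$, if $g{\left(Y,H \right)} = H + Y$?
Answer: $- \frac{765386}{915} \approx -836.49$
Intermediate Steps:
$- g{\left(836,- \frac{446}{-915} \right)} = - (- \frac{446}{-915} + 836) = - (\left(-446\right) \left(- \frac{1}{915}\right) + 836) = - (\frac{446}{915} + 836) = \left(-1\right) \frac{765386}{915} = - \frac{765386}{915}$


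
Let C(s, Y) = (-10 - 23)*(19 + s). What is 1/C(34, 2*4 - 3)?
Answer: -1/1749 ≈ -0.00057176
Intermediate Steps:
C(s, Y) = -627 - 33*s (C(s, Y) = -33*(19 + s) = -627 - 33*s)
1/C(34, 2*4 - 3) = 1/(-627 - 33*34) = 1/(-627 - 1122) = 1/(-1749) = -1/1749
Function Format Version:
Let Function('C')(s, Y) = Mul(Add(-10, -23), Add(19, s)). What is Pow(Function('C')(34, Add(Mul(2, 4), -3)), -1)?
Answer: Rational(-1, 1749) ≈ -0.00057176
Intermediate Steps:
Function('C')(s, Y) = Add(-627, Mul(-33, s)) (Function('C')(s, Y) = Mul(-33, Add(19, s)) = Add(-627, Mul(-33, s)))
Pow(Function('C')(34, Add(Mul(2, 4), -3)), -1) = Pow(Add(-627, Mul(-33, 34)), -1) = Pow(Add(-627, -1122), -1) = Pow(-1749, -1) = Rational(-1, 1749)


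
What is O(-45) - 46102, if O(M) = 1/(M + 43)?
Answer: -92205/2 ≈ -46103.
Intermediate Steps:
O(M) = 1/(43 + M)
O(-45) - 46102 = 1/(43 - 45) - 46102 = 1/(-2) - 46102 = -½ - 46102 = -92205/2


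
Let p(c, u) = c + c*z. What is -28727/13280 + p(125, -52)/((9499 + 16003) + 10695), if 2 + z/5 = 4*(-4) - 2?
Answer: -1204171219/480696160 ≈ -2.5051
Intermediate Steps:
z = -100 (z = -10 + 5*(4*(-4) - 2) = -10 + 5*(-16 - 2) = -10 + 5*(-18) = -10 - 90 = -100)
p(c, u) = -99*c (p(c, u) = c + c*(-100) = c - 100*c = -99*c)
-28727/13280 + p(125, -52)/((9499 + 16003) + 10695) = -28727/13280 + (-99*125)/((9499 + 16003) + 10695) = -28727*1/13280 - 12375/(25502 + 10695) = -28727/13280 - 12375/36197 = -1204171219/480696160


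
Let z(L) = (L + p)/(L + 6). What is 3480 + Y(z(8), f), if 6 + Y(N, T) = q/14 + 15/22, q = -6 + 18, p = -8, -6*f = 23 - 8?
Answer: 535233/154 ≈ 3475.5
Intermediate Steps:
f = -5/2 (f = -(23 - 8)/6 = -⅙*15 = -5/2 ≈ -2.5000)
z(L) = (-8 + L)/(6 + L) (z(L) = (L - 8)/(L + 6) = (-8 + L)/(6 + L))
q = 12
Y(N, T) = -687/154 (Y(N, T) = -6 + (12/14 + 15/22) = -6 + (12*(1/14) + 15*(1/22)) = -6 + (6/7 + 15/22) = -6 + 237/154 = -687/154)
3480 + Y(z(8), f) = 3480 - 687/154 = 535233/154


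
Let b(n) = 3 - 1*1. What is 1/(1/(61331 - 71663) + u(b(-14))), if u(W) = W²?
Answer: 10332/41327 ≈ 0.25001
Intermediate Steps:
b(n) = 2 (b(n) = 3 - 1 = 2)
1/(1/(61331 - 71663) + u(b(-14))) = 1/(1/(61331 - 71663) + 2²) = 1/(1/(-10332) + 4) = 1/(-1/10332 + 4) = 1/(41327/10332) = 10332/41327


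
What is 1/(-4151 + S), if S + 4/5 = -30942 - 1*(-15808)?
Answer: -5/96429 ≈ -5.1852e-5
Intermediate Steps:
S = -75674/5 (S = -⅘ + (-30942 - 1*(-15808)) = -⅘ + (-30942 + 15808) = -⅘ - 15134 = -75674/5 ≈ -15135.)
1/(-4151 + S) = 1/(-4151 - 75674/5) = 1/(-96429/5) = -5/96429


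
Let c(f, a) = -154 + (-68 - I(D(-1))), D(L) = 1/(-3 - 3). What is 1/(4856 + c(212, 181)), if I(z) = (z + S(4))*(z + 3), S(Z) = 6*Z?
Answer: 36/164393 ≈ 0.00021899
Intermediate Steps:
D(L) = -1/6 (D(L) = 1/(-6) = -1/6)
I(z) = (3 + z)*(24 + z) (I(z) = (z + 6*4)*(z + 3) = (z + 24)*(3 + z) = (24 + z)*(3 + z) = (3 + z)*(24 + z))
c(f, a) = -10423/36 (c(f, a) = -154 + (-68 - (72 + (-1/6)**2 + 27*(-1/6))) = -154 + (-68 - (72 + 1/36 - 9/2)) = -154 + (-68 - 1*2431/36) = -154 + (-68 - 2431/36) = -154 - 4879/36 = -10423/36)
1/(4856 + c(212, 181)) = 1/(4856 - 10423/36) = 1/(164393/36) = 36/164393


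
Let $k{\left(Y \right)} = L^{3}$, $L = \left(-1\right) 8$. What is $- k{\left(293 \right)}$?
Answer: $512$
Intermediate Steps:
$L = -8$
$k{\left(Y \right)} = -512$ ($k{\left(Y \right)} = \left(-8\right)^{3} = -512$)
$- k{\left(293 \right)} = \left(-1\right) \left(-512\right) = 512$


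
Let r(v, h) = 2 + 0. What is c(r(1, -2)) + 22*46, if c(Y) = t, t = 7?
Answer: 1019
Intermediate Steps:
r(v, h) = 2
c(Y) = 7
c(r(1, -2)) + 22*46 = 7 + 22*46 = 7 + 1012 = 1019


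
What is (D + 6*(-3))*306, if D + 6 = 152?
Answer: 39168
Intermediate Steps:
D = 146 (D = -6 + 152 = 146)
(D + 6*(-3))*306 = (146 + 6*(-3))*306 = (146 - 18)*306 = 128*306 = 39168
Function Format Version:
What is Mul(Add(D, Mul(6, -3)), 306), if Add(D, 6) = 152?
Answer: 39168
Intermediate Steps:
D = 146 (D = Add(-6, 152) = 146)
Mul(Add(D, Mul(6, -3)), 306) = Mul(Add(146, Mul(6, -3)), 306) = Mul(Add(146, -18), 306) = Mul(128, 306) = 39168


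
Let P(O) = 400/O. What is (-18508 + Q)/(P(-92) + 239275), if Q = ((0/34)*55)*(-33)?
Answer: -60812/786175 ≈ -0.077352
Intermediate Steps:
Q = 0 (Q = ((0*(1/34))*55)*(-33) = (0*55)*(-33) = 0*(-33) = 0)
(-18508 + Q)/(P(-92) + 239275) = (-18508 + 0)/(400/(-92) + 239275) = -18508/(400*(-1/92) + 239275) = -18508/(-100/23 + 239275) = -18508/5503225/23 = -18508*23/5503225 = -60812/786175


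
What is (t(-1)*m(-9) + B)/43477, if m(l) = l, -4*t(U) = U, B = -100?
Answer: -409/173908 ≈ -0.0023518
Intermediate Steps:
t(U) = -U/4
(t(-1)*m(-9) + B)/43477 = (-1/4*(-1)*(-9) - 100)/43477 = ((1/4)*(-9) - 100)*(1/43477) = (-9/4 - 100)*(1/43477) = -409/4*1/43477 = -409/173908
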